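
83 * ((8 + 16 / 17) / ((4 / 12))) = 37848 / 17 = 2226.35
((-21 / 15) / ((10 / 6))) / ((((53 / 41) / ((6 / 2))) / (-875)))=1705.75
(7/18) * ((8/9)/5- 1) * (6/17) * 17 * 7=-1813/135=-13.43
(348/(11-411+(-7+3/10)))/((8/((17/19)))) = -7395/77273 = -0.10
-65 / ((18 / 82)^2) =-109265 / 81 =-1348.95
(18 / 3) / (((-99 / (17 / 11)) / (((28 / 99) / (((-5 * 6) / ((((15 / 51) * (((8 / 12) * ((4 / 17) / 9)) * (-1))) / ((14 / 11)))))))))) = -16 / 4498659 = -0.00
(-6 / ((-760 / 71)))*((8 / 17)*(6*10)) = 5112 / 323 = 15.83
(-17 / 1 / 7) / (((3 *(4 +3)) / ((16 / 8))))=-34 / 147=-0.23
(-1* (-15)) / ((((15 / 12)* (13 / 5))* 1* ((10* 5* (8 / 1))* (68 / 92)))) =69 / 4420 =0.02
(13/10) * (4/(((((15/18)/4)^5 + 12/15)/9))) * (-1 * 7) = -1863254016/4552303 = -409.30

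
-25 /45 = -5 /9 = -0.56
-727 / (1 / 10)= -7270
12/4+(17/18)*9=23/2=11.50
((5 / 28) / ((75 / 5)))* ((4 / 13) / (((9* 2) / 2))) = 1 / 2457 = 0.00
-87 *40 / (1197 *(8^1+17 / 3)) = -1160 / 5453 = -0.21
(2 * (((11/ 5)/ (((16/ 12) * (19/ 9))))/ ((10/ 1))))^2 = 88209/ 3610000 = 0.02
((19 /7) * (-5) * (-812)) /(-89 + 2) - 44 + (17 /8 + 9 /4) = -3991 /24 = -166.29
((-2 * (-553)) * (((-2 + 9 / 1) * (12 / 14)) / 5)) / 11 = 6636 / 55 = 120.65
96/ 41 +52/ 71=3.07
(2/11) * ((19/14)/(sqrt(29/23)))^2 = 0.27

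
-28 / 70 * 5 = -2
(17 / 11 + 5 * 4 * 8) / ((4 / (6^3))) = 95958 / 11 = 8723.45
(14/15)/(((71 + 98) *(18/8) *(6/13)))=28/5265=0.01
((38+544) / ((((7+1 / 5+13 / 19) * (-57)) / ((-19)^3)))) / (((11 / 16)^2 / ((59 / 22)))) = 50245192960 / 996919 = 50400.48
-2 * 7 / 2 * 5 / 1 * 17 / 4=-595 / 4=-148.75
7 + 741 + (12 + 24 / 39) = 9888 / 13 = 760.62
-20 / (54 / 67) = -670 / 27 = -24.81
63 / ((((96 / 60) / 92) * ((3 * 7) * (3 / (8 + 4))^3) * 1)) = 11040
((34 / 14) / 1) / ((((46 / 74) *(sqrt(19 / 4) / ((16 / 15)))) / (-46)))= -40256 *sqrt(19) / 1995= -87.96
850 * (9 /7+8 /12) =34850 /21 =1659.52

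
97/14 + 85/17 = 167/14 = 11.93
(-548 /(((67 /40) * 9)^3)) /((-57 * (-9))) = -0.00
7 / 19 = 0.37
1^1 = 1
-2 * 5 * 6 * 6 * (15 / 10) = -540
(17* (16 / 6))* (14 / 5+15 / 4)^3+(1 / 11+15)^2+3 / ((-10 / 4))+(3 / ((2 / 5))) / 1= 12973.22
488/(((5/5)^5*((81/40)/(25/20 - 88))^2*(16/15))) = 1836237250/2187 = 839614.65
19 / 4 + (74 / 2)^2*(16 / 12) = 21961 / 12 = 1830.08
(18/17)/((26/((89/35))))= 801/7735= 0.10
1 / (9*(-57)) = -1 / 513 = -0.00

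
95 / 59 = 1.61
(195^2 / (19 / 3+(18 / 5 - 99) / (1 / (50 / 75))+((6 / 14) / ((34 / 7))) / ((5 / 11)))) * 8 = -11934000 / 2239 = -5330.06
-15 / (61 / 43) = -645 / 61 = -10.57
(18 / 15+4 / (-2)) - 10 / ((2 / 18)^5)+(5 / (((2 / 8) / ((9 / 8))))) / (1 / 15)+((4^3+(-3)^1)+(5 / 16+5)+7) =-47206399 / 80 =-590079.99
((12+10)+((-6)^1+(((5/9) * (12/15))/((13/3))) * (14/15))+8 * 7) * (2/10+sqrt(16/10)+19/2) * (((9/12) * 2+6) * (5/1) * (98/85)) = 4133248 * sqrt(10)/3315+100231264/3315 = 34178.50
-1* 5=-5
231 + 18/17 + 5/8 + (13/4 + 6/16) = 16069/68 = 236.31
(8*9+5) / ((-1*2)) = -77 / 2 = -38.50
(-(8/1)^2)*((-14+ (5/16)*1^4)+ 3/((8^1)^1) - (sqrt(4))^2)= 1108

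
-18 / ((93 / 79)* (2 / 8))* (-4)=7584 / 31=244.65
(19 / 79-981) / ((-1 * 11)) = 77480 / 869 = 89.16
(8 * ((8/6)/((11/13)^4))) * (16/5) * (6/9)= 29246464/658845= 44.39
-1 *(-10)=10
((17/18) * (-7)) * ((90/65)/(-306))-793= -185555/234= -792.97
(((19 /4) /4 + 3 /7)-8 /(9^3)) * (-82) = -5373173 /40824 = -131.62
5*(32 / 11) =160 / 11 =14.55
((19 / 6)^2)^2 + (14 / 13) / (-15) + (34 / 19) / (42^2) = 7880824187 / 78427440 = 100.49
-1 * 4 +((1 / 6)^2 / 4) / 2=-1151 / 288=-4.00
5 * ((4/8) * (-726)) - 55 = -1870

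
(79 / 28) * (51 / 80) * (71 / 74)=286059 / 165760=1.73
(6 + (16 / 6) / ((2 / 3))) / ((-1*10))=-1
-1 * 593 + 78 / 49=-28979 / 49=-591.41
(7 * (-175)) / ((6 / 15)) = -6125 / 2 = -3062.50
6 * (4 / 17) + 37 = 653 / 17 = 38.41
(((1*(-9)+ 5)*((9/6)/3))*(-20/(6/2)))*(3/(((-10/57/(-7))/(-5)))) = -7980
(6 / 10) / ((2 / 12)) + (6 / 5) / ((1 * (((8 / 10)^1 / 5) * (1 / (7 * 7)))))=3711 / 10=371.10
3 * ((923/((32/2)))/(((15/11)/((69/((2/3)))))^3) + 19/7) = 8475130031457/112000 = 75670803.85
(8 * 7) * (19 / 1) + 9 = 1073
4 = 4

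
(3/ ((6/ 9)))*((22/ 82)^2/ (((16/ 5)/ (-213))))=-1159785/ 53792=-21.56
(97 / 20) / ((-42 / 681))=-22019 / 280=-78.64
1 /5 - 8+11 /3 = -4.13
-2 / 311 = -0.01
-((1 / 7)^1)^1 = -1 / 7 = -0.14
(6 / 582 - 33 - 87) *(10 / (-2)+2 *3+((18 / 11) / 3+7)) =-1094066 / 1067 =-1025.37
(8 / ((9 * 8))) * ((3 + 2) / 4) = 5 / 36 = 0.14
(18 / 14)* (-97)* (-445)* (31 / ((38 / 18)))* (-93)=-10080020295 / 133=-75789626.28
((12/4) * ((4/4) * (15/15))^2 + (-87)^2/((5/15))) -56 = 22654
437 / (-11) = -437 / 11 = -39.73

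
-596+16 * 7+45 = -439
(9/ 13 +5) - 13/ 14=867/ 182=4.76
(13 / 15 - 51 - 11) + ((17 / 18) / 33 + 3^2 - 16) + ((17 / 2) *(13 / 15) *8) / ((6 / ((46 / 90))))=-2810413 / 44550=-63.08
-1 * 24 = -24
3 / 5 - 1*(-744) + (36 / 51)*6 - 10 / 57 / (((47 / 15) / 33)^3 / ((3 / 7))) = 775827955059 / 1173719015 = 661.00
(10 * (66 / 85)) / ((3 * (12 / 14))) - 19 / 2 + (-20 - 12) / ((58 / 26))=-61601 / 2958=-20.83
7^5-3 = 16804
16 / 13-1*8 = -88 / 13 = -6.77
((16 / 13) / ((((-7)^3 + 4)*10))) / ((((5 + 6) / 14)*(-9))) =112 / 2181465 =0.00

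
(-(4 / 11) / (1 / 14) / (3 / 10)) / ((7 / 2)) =-160 / 33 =-4.85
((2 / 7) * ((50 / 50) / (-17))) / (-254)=1 / 15113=0.00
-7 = -7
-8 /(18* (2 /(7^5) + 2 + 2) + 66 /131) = -8806868 /79818801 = -0.11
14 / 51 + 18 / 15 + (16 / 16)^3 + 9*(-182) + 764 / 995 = -82955777 / 50745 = -1634.76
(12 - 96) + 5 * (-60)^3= -1080084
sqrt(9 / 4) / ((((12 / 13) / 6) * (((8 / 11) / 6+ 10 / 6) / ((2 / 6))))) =429 / 236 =1.82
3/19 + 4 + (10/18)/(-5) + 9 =2231/171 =13.05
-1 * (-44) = 44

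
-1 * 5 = -5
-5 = -5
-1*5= -5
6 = 6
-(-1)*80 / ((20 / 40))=160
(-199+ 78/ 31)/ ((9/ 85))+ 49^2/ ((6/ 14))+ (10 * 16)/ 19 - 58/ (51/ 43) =333989050/ 90117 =3706.17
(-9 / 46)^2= 81 / 2116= 0.04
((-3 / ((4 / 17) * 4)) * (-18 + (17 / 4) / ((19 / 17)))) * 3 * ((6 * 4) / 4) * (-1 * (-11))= 8960.31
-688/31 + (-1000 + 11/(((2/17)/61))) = 290241/62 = 4681.31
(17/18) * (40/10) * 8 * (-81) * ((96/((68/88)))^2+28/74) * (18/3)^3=-5133533988096/629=-8161421284.73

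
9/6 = 1.50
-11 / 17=-0.65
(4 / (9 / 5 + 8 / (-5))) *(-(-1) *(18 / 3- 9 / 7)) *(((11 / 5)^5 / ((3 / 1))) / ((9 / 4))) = 28344976 / 39375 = 719.87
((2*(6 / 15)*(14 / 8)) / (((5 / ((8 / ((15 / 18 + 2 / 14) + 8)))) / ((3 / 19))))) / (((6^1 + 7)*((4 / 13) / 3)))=0.03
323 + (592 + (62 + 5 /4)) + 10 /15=11747 /12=978.92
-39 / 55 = -0.71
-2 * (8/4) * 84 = -336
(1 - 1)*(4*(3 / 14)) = 0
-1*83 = -83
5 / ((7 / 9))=45 / 7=6.43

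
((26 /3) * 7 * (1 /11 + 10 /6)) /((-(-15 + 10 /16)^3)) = 5404672 /150566625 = 0.04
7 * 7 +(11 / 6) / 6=1775 / 36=49.31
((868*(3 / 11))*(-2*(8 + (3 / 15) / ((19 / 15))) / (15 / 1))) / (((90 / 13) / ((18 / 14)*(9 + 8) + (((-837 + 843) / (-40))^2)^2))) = -33981747059 / 41800000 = -812.96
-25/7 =-3.57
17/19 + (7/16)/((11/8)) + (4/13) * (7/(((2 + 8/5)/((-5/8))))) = 82063/97812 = 0.84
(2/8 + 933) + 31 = 3857/4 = 964.25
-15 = -15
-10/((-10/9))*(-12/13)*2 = -216/13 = -16.62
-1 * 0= 0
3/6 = 1/2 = 0.50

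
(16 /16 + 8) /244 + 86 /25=21209 /6100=3.48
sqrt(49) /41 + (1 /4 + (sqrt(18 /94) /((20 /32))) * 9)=69 /164 + 216 * sqrt(47) /235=6.72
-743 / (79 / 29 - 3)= 21547 / 8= 2693.38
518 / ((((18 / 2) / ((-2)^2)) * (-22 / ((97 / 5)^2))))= -9747724 / 2475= -3938.47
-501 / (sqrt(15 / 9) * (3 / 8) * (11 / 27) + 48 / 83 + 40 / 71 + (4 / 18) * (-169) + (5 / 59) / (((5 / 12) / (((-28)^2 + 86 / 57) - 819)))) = 11.64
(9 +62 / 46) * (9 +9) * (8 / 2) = 17136 / 23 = 745.04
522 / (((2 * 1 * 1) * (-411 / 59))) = -5133 / 137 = -37.47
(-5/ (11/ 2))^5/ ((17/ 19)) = -1900000/ 2737867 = -0.69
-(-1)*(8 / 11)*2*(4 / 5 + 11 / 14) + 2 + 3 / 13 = 22709 / 5005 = 4.54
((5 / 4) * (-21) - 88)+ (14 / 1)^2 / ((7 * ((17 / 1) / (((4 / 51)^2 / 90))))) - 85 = -199.25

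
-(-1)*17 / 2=17 / 2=8.50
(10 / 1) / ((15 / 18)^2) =14.40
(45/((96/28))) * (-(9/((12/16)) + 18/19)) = -12915/76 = -169.93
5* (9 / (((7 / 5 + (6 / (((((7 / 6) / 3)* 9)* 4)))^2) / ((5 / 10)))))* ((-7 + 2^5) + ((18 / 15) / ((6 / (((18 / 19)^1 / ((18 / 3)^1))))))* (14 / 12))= 10489185 / 29488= 355.71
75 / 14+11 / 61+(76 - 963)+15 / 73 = -881.26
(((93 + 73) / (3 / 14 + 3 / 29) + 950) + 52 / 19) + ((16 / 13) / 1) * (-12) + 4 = 46660726 / 31863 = 1464.42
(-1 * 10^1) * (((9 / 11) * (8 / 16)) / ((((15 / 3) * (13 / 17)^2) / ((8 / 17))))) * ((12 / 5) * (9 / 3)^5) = -3569184 / 9295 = -383.99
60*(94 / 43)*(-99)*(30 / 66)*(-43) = 253800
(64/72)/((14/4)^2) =32/441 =0.07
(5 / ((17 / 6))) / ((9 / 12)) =40 / 17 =2.35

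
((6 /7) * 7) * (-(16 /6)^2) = -128 /3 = -42.67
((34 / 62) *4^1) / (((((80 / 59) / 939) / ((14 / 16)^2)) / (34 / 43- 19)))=-36134692839 / 1706240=-21177.97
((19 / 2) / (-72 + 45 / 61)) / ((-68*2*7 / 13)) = 15067 / 8276688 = 0.00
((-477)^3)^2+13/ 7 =82453351699298236/ 7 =11779050242756890.86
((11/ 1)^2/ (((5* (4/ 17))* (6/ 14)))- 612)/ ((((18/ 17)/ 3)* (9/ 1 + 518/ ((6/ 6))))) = -22321/ 11160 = -2.00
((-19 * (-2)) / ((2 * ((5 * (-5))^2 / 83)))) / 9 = 1577 / 5625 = 0.28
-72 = -72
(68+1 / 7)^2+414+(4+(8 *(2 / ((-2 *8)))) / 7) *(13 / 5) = 1241532 / 245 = 5067.48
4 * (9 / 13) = 36 / 13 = 2.77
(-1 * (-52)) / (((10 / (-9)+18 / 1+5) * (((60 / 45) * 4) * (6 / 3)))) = 351 / 1576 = 0.22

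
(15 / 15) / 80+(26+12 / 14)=15047 / 560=26.87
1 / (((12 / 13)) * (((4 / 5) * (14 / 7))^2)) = 0.42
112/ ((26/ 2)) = 112/ 13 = 8.62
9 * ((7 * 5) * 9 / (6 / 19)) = 17955 / 2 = 8977.50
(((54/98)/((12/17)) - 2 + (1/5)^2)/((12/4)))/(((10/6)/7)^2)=-17337/2500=-6.93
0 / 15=0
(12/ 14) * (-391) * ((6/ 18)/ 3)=-37.24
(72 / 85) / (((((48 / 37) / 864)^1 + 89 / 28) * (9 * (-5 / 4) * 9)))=-33152 / 12601675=-0.00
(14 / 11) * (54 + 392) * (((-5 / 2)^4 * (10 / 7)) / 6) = 5279.36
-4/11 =-0.36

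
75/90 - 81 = -481/6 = -80.17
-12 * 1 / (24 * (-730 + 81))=1 / 1298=0.00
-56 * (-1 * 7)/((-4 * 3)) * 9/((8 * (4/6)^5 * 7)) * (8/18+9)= -48195/128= -376.52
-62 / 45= -1.38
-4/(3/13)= -52/3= -17.33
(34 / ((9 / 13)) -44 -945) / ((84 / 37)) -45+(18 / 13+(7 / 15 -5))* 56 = -31219963 / 49140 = -635.33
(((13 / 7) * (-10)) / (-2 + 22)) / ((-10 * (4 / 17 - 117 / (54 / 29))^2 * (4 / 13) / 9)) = 3956121 / 5707551500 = 0.00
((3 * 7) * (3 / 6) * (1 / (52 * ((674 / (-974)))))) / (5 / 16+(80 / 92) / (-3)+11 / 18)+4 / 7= 7145030 / 64370033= 0.11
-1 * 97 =-97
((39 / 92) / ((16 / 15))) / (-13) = -45 / 1472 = -0.03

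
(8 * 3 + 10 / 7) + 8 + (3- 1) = 248 / 7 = 35.43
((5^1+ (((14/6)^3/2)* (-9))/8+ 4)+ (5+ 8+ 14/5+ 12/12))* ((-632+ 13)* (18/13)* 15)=-239820.84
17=17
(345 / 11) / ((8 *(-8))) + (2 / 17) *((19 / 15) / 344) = -3779581 / 7719360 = -0.49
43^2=1849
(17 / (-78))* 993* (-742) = 2087617 / 13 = 160585.92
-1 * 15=-15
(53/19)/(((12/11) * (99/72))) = 106/57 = 1.86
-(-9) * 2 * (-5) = -90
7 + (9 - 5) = 11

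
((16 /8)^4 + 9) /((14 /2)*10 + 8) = 25 /78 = 0.32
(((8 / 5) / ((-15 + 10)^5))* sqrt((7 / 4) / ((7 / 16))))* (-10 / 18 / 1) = 16 / 28125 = 0.00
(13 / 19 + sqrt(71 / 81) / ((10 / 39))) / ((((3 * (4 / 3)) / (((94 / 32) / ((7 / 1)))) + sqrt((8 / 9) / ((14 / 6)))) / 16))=-57434 * sqrt(2982) / 7869585-114868 * sqrt(42) / 9968141 + 11496576 / 9968141 + 1916096 * sqrt(71) / 2623195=6.83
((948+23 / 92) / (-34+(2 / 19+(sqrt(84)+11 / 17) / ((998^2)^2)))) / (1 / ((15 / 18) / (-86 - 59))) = 98140905611205703588* sqrt(21) / 10262027175290898278716907645283915+1649964108217550595289274502576602 / 10262027175290898278716907645283915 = 0.16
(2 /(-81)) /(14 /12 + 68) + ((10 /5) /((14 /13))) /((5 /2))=58238 /78435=0.74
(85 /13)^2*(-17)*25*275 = -844421875 /169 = -4996579.14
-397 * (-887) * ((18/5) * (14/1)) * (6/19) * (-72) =-38335260096/95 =-403529053.64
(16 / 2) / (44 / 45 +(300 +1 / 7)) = 2520 / 94853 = 0.03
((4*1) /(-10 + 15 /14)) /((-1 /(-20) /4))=-896 /25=-35.84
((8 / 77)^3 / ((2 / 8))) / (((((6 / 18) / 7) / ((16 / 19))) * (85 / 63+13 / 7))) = 442368 / 17879323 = 0.02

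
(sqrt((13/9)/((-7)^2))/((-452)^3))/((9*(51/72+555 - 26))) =-sqrt(13)/9245148978744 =-0.00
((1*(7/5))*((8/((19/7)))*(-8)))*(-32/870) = 1.21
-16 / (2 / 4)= -32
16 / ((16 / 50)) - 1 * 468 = -418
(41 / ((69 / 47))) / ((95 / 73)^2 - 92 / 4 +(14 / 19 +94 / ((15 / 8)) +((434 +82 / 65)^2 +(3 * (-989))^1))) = 824342610325 / 5505405178722611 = 0.00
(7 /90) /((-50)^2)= 7 /225000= 0.00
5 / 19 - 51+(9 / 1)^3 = 12887 / 19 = 678.26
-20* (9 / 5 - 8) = 124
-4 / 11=-0.36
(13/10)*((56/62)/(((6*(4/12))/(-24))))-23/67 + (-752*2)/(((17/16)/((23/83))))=-5959305743/14653235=-406.69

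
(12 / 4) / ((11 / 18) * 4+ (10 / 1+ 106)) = 27 / 1066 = 0.03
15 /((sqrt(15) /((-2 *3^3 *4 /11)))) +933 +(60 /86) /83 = 856.96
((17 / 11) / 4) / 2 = 17 / 88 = 0.19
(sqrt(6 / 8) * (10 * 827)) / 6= 4135 * sqrt(3) / 6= 1193.67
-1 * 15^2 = -225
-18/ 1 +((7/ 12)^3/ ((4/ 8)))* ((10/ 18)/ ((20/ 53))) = -541693/ 31104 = -17.42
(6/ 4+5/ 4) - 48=-181/ 4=-45.25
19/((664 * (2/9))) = 171/1328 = 0.13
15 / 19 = 0.79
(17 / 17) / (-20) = -1 / 20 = -0.05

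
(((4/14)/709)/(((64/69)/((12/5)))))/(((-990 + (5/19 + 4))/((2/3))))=-437/619680180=-0.00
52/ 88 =13/ 22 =0.59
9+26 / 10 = 58 / 5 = 11.60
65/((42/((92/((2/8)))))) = 11960/21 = 569.52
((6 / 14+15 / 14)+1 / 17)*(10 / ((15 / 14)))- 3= 589 / 51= 11.55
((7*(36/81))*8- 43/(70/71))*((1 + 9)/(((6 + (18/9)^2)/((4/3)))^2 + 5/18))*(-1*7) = 47188/2035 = 23.19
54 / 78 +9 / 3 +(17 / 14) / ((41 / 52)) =19522 / 3731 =5.23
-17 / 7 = -2.43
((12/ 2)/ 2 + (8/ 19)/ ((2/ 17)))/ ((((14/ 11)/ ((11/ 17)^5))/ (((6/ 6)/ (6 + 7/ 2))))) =221445125/ 3587978639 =0.06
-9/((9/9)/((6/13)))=-54/13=-4.15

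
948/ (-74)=-474/ 37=-12.81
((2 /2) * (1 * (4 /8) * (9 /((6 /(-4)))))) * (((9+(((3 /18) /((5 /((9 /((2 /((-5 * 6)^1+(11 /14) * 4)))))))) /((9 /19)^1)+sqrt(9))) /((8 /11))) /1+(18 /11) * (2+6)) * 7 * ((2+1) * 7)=-3472707 /440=-7892.52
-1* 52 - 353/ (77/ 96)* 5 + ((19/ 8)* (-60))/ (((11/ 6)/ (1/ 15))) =-2257.70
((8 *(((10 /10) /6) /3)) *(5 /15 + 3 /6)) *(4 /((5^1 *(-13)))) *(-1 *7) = 56 /351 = 0.16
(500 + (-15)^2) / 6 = 725 / 6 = 120.83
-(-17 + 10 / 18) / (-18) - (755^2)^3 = -185217368568765625.91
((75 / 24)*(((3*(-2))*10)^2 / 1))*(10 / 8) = 28125 / 2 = 14062.50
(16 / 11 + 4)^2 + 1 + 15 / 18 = 22931 / 726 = 31.59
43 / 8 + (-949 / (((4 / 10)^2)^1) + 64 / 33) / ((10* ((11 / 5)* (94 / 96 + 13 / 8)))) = -98.12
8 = 8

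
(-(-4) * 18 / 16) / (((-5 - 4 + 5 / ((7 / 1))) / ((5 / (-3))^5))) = 6.98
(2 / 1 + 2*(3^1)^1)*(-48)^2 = 18432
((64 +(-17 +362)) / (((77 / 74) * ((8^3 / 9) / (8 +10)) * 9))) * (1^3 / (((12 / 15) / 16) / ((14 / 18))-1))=-680985 / 46112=-14.77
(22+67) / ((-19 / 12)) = -1068 / 19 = -56.21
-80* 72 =-5760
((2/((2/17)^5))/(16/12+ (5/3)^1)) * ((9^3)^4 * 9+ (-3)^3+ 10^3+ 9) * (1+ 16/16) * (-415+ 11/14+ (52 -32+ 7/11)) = -218750310988865417049997/3696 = -59185690202615102015.69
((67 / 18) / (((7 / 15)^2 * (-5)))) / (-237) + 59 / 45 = 461803 / 348390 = 1.33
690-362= 328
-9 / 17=-0.53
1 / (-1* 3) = -1 / 3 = -0.33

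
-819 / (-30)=27.30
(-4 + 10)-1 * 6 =0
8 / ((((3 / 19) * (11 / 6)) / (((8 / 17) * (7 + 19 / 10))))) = 108224 / 935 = 115.75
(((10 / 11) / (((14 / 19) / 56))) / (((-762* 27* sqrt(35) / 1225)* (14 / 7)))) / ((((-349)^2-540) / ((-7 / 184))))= 0.00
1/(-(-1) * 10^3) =1/1000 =0.00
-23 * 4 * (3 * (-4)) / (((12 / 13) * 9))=1196 / 9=132.89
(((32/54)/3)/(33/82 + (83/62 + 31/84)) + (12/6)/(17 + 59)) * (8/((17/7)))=776171620/1964780253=0.40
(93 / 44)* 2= 93 / 22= 4.23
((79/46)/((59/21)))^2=2752281/7365796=0.37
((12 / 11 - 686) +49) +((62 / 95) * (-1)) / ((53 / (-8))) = -35214369 / 55385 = -635.81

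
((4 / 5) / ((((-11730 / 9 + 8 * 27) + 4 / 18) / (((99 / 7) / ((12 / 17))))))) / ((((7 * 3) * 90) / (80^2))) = -0.05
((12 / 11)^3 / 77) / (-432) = -4 / 102487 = -0.00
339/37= 9.16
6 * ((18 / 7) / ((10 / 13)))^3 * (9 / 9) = 224.13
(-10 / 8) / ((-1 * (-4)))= -5 / 16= -0.31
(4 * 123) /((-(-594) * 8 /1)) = 41 /396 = 0.10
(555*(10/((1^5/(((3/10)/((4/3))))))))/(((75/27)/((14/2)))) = 62937/20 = 3146.85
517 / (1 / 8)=4136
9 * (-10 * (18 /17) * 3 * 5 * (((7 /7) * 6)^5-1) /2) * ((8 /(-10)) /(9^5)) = 311000 /4131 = 75.28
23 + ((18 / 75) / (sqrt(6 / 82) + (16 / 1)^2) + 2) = 1679421101 / 67174325 - 6 * sqrt(123) / 67174325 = 25.00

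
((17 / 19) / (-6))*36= -102 / 19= -5.37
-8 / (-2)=4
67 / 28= 2.39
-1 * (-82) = 82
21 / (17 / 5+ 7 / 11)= 385 / 74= 5.20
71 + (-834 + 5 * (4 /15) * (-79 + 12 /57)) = -16493 /19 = -868.05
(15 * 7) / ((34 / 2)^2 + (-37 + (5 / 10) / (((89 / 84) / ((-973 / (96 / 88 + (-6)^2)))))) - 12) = 635460 / 1377559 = 0.46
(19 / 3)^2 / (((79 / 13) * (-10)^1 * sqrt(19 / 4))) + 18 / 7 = 18 / 7 -247 * sqrt(19) / 3555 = 2.27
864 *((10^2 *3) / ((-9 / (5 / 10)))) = -14400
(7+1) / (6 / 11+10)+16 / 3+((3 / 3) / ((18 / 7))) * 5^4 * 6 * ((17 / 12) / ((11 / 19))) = 41050585 / 11484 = 3574.59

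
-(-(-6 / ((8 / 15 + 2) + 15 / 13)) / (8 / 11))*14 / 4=-45045 / 5752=-7.83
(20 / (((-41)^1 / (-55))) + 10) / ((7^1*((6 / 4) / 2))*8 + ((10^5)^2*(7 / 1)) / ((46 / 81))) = 17365 / 58117500019803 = 0.00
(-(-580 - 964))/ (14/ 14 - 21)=-386/ 5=-77.20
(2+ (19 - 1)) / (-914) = -10 / 457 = -0.02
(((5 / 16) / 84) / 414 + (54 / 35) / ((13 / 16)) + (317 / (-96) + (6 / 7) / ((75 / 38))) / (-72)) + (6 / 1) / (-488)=42501037751 / 22061894400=1.93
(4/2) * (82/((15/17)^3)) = 805732/3375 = 238.74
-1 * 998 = -998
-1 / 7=-0.14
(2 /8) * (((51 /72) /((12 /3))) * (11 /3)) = 187 /1152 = 0.16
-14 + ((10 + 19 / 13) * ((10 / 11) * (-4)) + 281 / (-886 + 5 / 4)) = -28338250 / 506077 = -56.00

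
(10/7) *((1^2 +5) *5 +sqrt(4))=320/7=45.71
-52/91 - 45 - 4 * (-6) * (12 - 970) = -161263/7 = -23037.57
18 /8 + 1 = 13 /4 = 3.25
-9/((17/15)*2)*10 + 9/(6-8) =-1503/34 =-44.21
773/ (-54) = -773/ 54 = -14.31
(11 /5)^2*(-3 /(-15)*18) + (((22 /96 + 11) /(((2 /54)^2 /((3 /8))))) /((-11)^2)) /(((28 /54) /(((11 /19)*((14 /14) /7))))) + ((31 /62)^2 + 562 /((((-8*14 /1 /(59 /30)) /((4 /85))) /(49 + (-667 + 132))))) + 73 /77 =197667570843 /795872000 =248.37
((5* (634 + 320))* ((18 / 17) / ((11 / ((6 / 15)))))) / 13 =34344 / 2431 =14.13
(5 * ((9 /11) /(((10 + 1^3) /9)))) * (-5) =-2025 /121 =-16.74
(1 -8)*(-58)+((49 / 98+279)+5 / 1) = 1381 / 2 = 690.50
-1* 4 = -4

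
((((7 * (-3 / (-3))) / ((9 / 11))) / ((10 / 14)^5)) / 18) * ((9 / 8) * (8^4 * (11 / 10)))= 1822147712 / 140625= 12957.49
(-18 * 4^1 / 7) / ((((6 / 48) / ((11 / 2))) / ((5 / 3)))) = -5280 / 7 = -754.29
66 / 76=33 / 38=0.87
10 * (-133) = -1330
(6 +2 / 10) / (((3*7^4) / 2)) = 62 / 36015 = 0.00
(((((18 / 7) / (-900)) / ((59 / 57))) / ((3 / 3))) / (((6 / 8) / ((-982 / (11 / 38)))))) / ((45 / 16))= 22688128 / 5110875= 4.44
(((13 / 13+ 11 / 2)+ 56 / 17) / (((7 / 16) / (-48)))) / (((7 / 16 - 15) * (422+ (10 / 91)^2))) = 134464512 / 769024189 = 0.17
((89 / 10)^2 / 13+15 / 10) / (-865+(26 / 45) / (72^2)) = -57567672 / 6558083155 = -0.01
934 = 934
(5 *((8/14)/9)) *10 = 200/63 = 3.17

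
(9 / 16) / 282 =3 / 1504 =0.00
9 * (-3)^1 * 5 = -135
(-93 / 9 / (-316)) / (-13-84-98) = -31 / 184860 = -0.00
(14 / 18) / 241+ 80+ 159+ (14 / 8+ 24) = 2296999 / 8676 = 264.75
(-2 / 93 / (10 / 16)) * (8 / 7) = -128 / 3255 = -0.04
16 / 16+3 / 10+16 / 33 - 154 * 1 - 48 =-66071 / 330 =-200.22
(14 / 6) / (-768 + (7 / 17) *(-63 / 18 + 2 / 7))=-238 / 78471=-0.00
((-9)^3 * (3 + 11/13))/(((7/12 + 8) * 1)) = -437400/1339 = -326.66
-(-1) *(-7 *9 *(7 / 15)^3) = -2401 / 375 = -6.40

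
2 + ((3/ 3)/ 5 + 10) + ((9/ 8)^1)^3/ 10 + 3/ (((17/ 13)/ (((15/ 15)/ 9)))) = 3289403/ 261120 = 12.60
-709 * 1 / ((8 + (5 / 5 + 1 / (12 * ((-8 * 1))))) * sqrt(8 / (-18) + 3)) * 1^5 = -204192 * sqrt(23) / 19849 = -49.34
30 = 30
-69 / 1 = -69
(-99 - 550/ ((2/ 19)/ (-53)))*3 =830478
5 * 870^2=3784500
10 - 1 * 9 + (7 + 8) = 16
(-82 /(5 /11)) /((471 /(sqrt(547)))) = -902 * sqrt(547) /2355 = -8.96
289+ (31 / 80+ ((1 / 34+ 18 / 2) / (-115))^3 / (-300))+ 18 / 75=5193872985300193 / 17932941300000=289.63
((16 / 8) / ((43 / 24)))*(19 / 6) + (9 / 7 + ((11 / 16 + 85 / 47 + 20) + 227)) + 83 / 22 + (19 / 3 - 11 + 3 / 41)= 77634179873 / 306254256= 253.50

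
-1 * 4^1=-4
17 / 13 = 1.31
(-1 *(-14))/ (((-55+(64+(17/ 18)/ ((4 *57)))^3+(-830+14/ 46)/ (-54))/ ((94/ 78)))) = 348702074606592/ 5418160114513956667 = 0.00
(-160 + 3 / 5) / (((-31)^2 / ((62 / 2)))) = -797 / 155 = -5.14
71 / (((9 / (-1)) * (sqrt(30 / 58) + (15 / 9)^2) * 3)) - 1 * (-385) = 213 * sqrt(435) / 16910 + 3895915 / 10146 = 384.25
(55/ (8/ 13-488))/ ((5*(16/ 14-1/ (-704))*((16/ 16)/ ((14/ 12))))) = -7007/ 304506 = -0.02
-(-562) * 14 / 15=7868 / 15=524.53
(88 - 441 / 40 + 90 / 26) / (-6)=-41827 / 3120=-13.41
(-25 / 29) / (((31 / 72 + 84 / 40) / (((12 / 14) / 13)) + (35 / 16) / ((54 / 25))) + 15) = -108000 / 6814333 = -0.02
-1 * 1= -1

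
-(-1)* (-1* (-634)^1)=634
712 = 712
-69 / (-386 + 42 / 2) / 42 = 23 / 5110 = 0.00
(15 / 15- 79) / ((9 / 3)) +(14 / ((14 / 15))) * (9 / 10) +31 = 18.50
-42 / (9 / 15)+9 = -61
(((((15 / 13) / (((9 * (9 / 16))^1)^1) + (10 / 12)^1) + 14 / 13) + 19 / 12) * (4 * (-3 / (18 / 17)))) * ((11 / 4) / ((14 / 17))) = -16610275 / 117936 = -140.84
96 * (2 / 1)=192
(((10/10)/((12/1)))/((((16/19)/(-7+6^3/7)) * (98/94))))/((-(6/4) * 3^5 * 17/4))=-149131/102019176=-0.00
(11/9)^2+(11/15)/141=28534/19035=1.50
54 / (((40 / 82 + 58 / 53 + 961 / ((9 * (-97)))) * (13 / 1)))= 102439566 / 11870573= 8.63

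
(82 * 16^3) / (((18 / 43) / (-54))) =-43327488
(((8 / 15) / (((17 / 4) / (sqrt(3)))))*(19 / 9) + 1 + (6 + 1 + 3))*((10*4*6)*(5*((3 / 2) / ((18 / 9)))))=12160*sqrt(3) / 51 + 9900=10312.98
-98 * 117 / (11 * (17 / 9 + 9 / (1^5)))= -1053 / 11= -95.73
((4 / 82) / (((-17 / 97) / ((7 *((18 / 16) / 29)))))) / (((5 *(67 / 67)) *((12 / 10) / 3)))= -6111 / 161704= -0.04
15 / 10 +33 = 69 / 2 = 34.50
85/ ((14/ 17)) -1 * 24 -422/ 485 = 531957/ 6790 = 78.34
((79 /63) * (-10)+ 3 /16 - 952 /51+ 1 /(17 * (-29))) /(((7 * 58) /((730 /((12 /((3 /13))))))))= -5626708235 /5245740864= -1.07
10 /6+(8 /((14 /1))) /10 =1.72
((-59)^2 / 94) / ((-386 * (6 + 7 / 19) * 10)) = -66139 / 43903640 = -0.00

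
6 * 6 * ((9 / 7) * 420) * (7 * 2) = 272160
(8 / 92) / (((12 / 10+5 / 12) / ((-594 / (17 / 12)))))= -855360 / 37927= -22.55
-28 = -28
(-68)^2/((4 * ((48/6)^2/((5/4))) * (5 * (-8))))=-289/512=-0.56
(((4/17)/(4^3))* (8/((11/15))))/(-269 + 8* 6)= -15/82654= -0.00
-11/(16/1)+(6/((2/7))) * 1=325/16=20.31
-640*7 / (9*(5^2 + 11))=-1120 / 81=-13.83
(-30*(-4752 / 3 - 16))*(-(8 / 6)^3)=-1024000 / 9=-113777.78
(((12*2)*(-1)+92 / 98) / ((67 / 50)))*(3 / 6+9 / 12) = -70625 / 3283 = -21.51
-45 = -45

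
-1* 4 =-4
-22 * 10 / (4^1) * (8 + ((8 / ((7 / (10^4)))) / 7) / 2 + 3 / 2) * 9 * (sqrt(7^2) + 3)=-200304225 / 49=-4087841.33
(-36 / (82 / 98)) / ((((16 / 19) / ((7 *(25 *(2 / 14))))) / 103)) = -21575925 / 164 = -131560.52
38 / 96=19 / 48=0.40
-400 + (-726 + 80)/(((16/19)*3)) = -15737/24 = -655.71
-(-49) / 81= 49 / 81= 0.60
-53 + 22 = -31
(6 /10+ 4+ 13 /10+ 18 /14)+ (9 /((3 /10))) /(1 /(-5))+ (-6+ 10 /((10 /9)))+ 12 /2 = -9367 /70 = -133.81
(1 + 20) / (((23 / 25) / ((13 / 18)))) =2275 / 138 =16.49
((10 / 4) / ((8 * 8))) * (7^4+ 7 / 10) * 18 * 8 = 216153 / 16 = 13509.56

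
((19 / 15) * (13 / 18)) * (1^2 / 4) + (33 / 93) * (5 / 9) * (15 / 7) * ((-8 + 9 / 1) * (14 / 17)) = 328169 / 569160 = 0.58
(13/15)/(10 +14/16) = 104/1305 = 0.08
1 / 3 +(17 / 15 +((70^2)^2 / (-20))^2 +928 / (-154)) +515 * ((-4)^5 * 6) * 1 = 1664582634139934 / 1155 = 1441197085835.44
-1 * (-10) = 10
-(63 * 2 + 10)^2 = -18496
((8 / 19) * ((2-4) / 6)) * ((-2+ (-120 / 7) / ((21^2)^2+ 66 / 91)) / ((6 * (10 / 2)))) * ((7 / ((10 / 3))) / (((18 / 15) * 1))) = 27531182 / 1681294515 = 0.02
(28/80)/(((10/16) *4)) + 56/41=3087/2050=1.51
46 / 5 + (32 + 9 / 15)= 209 / 5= 41.80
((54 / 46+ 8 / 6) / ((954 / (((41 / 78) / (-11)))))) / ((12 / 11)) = -7093 / 61613136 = -0.00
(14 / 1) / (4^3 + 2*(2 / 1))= 7 / 34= 0.21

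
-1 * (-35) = 35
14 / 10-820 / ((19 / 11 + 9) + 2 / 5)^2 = -2445173 / 468180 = -5.22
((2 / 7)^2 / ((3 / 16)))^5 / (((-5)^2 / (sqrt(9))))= 1073741824 / 572012379225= 0.00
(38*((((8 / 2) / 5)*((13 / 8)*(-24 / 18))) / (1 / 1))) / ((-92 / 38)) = 27.21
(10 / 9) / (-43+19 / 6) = -20 / 717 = -0.03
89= 89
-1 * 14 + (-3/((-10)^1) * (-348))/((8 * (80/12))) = -6383/400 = -15.96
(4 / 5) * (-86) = -344 / 5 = -68.80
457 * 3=1371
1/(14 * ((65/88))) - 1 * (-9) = 4139/455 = 9.10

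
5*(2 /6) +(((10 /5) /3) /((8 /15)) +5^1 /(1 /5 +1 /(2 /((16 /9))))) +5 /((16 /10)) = 12505 /1176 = 10.63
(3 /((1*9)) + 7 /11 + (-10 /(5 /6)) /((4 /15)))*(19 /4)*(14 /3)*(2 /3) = -193249 /297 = -650.67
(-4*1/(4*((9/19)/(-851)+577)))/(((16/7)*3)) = -113183/447816192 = -0.00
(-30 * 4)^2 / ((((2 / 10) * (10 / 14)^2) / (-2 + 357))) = 50097600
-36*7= -252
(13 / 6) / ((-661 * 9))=-13 / 35694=-0.00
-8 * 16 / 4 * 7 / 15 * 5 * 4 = -896 / 3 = -298.67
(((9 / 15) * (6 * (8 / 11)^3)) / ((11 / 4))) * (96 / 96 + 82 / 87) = 2076672 / 2122945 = 0.98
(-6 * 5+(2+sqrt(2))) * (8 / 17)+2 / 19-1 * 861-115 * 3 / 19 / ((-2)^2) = -1135165 / 1292+8 * sqrt(2) / 17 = -877.95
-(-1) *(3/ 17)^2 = 9/ 289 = 0.03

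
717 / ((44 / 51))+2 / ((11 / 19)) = 36719 / 44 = 834.52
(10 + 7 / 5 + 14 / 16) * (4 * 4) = 982 / 5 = 196.40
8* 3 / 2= 12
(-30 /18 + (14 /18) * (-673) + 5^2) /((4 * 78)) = -4501 /2808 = -1.60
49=49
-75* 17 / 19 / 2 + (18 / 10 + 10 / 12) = -8812 / 285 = -30.92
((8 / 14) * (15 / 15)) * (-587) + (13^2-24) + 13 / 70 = -13317 / 70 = -190.24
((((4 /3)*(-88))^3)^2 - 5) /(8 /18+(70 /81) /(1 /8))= 1902199139463619 /5364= 354623254933.56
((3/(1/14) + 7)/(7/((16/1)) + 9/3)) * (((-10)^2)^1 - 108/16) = 1329.24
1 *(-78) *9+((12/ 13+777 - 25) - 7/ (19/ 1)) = 12487/ 247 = 50.55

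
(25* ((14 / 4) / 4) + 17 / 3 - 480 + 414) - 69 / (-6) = -647 / 24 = -26.96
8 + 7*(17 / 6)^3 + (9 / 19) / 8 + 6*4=98125 / 513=191.28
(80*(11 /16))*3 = 165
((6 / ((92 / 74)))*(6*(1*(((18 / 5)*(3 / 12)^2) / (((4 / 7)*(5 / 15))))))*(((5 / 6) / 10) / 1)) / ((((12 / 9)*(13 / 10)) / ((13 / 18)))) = 6993 / 5888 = 1.19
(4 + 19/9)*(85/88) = 425/72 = 5.90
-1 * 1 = -1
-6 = -6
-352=-352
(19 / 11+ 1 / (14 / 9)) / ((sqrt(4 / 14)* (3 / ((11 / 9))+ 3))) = 73* sqrt(14) / 336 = 0.81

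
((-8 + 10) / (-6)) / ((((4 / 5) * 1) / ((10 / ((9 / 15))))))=-125 / 18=-6.94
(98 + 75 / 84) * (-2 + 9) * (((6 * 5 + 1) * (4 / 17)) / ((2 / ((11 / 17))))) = 1633.61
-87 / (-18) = 29 / 6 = 4.83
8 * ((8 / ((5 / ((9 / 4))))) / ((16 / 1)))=9 / 5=1.80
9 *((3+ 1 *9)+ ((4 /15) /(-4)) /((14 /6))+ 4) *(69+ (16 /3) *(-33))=-538317 /35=-15380.49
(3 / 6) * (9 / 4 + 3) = 21 / 8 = 2.62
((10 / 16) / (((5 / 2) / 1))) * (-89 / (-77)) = 89 / 308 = 0.29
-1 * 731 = -731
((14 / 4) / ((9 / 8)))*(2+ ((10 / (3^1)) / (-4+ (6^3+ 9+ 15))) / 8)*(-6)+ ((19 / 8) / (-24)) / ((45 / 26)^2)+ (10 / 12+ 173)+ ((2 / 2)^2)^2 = 788156551 / 5734800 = 137.43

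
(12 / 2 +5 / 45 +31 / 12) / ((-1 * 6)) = -313 / 216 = -1.45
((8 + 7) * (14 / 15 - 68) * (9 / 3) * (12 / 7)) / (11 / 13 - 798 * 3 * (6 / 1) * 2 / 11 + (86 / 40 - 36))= 103577760 / 52945697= 1.96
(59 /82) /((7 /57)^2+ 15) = 191691 /4000288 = 0.05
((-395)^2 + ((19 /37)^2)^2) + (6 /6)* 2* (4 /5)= 1462095495018 /9370805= 156026.67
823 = 823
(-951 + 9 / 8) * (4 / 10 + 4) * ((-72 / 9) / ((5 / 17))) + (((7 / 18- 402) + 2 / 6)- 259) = 50859343 / 450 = 113020.76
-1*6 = -6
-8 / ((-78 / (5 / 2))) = 10 / 39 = 0.26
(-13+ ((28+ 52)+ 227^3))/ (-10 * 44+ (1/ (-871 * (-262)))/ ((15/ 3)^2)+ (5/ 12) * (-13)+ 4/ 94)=-18818656821315000/ 716528606993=-26263.65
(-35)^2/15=245/3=81.67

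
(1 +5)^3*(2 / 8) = 54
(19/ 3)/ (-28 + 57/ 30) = -190/ 783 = -0.24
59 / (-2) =-59 / 2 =-29.50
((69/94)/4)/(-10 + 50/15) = -207/7520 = -0.03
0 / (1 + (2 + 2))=0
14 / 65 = 0.22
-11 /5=-2.20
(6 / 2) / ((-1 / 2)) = -6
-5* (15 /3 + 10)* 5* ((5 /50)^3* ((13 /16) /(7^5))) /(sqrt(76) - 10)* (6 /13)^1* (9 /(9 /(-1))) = -15 /4302592 - 3* sqrt(19) /4302592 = -0.00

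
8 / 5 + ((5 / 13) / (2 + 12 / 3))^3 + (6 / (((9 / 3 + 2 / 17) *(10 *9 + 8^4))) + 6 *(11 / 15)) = 24299041625 / 4049352216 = 6.00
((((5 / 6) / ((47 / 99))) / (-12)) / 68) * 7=-385 / 25568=-0.02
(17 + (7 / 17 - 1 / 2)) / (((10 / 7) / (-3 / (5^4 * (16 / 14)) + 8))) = 6436619 / 68000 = 94.66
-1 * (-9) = 9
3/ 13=0.23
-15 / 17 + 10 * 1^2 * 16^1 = 2705 / 17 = 159.12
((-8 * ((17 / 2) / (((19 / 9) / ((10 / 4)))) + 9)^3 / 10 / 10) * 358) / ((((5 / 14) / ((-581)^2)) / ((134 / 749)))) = -12316441683603775977 / 366956500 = -33563764870.23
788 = 788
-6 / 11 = -0.55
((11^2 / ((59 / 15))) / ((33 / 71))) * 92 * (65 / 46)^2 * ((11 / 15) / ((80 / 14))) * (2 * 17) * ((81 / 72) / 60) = 172773601 / 173696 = 994.69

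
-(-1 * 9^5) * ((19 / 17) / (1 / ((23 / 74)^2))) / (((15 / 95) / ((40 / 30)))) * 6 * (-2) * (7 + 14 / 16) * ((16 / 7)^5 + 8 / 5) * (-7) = 2278858503.66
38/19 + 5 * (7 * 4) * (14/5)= 394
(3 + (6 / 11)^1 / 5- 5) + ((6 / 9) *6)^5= 56216 / 55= 1022.11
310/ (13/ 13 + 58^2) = 62/ 673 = 0.09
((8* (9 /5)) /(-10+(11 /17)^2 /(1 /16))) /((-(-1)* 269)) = -1156 /71285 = -0.02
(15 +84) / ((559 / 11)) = 1089 / 559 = 1.95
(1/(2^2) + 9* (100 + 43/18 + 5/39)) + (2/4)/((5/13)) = 240293/260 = 924.20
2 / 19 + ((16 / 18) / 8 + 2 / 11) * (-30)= -5444 / 627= -8.68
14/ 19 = 0.74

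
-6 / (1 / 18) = -108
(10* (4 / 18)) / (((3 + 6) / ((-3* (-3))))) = 20 / 9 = 2.22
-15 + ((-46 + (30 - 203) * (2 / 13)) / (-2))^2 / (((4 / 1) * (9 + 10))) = 7531 / 3211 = 2.35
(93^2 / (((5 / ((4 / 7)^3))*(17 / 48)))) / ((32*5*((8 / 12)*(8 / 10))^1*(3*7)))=103788 / 204085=0.51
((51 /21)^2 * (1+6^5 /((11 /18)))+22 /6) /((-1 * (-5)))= 17338246 /1155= 15011.47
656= 656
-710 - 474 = -1184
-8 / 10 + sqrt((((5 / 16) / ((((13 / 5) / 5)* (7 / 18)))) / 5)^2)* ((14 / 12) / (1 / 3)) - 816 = -848347 / 1040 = -815.72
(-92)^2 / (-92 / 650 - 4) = -1375400 / 673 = -2043.68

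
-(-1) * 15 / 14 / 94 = 0.01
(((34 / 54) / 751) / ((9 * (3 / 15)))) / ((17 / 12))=20 / 60831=0.00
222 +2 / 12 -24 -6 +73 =1591 / 6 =265.17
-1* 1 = -1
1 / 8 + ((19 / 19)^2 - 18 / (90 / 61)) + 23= 477 / 40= 11.92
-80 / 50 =-8 / 5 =-1.60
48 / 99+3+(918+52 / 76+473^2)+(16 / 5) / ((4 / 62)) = 704436911 / 3135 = 224700.77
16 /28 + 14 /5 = 118 /35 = 3.37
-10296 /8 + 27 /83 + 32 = -104138 /83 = -1254.67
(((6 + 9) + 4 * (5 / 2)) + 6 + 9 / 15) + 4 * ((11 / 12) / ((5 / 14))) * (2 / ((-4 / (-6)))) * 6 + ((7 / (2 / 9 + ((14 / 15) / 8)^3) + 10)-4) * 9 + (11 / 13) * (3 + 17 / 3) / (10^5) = 4001992611773 / 7251450000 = 551.89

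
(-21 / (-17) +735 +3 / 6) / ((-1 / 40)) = -500980 / 17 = -29469.41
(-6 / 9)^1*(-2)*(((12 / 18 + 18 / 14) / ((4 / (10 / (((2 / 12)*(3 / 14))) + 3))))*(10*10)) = 1160300 / 63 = 18417.46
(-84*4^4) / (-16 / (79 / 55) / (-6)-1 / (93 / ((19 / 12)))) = -1895878656 / 162179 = -11690.04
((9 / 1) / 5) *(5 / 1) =9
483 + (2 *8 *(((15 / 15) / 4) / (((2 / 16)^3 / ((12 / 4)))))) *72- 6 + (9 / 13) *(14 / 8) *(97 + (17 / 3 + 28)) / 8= 442864.79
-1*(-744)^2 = -553536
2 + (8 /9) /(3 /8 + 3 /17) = 2438 /675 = 3.61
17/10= 1.70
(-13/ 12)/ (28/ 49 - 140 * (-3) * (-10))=91/ 352752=0.00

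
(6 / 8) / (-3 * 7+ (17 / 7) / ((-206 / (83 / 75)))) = -162225 / 4545122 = -0.04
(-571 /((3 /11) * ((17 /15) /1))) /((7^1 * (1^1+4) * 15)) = -6281 /1785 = -3.52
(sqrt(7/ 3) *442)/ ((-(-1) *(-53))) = -442 *sqrt(21)/ 159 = -12.74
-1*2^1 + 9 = 7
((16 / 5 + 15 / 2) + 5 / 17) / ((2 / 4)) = 1869 / 85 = 21.99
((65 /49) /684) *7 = 65 /4788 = 0.01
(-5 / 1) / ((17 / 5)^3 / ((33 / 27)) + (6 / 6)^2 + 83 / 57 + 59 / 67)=-26255625 / 186386348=-0.14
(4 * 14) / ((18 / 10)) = 280 / 9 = 31.11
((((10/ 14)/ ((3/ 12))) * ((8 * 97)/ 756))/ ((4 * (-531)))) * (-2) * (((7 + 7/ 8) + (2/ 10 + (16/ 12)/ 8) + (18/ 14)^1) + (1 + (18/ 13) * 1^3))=12617663/ 383572098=0.03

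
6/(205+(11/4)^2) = 96/3401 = 0.03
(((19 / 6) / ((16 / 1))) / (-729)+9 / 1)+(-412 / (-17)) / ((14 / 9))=204700939 / 8328096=24.58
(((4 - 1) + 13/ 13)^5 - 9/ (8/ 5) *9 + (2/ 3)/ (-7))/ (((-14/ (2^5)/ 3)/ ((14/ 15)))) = -654044/ 105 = -6228.99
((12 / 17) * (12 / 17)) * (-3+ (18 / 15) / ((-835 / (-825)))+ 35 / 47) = -0.53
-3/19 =-0.16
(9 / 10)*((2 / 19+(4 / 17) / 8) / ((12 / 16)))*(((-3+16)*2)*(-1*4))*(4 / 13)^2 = -1.59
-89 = -89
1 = 1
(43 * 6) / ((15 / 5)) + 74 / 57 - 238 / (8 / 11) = -239.95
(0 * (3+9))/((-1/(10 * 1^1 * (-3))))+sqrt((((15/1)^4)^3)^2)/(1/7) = 908224365234375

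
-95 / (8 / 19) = -1805 / 8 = -225.62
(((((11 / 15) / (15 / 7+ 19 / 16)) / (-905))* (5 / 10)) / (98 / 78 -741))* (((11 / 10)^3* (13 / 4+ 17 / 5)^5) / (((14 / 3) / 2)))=23762577839107107 / 19477500500000000000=0.00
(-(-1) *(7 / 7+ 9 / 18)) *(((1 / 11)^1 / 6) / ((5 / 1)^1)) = 1 / 220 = 0.00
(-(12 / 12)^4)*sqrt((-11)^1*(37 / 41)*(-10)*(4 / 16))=-sqrt(166870) / 82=-4.98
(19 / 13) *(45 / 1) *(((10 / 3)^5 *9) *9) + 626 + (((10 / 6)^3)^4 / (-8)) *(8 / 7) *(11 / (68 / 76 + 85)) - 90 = 173070327209986387 / 78925365792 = 2192835.29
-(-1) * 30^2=900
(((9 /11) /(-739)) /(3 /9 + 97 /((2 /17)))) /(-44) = 27 /885069262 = 0.00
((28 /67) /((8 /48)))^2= 28224 /4489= 6.29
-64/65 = -0.98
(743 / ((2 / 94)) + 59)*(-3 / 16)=-26235 / 4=-6558.75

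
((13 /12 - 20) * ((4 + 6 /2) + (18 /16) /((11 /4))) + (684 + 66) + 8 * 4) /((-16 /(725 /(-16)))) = 122849075 /67584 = 1817.72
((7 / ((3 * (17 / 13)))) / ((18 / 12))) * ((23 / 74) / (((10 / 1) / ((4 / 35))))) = 598 / 141525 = 0.00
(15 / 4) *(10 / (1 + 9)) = 15 / 4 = 3.75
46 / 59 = 0.78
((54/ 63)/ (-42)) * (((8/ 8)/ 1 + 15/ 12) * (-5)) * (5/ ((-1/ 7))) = -225/ 28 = -8.04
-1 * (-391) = 391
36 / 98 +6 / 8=1.12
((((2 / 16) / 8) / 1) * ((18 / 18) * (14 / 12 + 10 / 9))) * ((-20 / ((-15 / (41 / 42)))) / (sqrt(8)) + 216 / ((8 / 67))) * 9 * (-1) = -74169 / 128 - 1681 * sqrt(2) / 16128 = -579.59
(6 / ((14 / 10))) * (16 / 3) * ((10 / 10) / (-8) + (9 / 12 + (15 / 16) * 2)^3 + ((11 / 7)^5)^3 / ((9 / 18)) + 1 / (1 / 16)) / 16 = 21800287362890127255 / 8507630225817856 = 2562.44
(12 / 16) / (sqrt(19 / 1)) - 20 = -19.83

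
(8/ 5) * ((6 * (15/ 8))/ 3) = 6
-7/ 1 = -7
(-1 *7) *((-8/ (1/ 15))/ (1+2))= 280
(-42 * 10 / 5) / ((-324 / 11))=77 / 27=2.85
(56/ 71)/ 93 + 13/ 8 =86287/ 52824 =1.63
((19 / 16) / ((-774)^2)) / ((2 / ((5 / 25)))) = 19 / 95852160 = 0.00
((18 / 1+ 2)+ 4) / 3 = 8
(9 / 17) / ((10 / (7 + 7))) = 0.74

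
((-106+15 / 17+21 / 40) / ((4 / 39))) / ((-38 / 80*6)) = 924599 / 2584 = 357.82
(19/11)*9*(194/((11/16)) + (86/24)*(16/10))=2707842/605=4475.77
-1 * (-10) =10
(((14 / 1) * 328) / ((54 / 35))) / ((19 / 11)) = 883960 / 513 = 1723.12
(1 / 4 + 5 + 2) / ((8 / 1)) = 29 / 32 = 0.91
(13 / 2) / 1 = 13 / 2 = 6.50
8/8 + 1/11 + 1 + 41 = 474/11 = 43.09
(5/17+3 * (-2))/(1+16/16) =-97/34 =-2.85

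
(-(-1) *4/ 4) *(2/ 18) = 1/ 9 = 0.11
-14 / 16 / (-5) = 7 / 40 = 0.18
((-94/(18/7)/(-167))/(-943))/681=-329/965201049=-0.00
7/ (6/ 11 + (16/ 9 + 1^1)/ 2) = 1386/ 383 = 3.62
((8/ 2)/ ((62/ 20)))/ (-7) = -40/ 217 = -0.18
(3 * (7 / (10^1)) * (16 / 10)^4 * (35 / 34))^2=22658678784 / 112890625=200.71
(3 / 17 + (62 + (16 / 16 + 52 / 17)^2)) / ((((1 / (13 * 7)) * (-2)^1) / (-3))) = 3102645 / 289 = 10735.80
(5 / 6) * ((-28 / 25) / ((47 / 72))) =-336 / 235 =-1.43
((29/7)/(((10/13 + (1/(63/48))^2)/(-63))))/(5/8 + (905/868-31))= 99907668/15154873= 6.59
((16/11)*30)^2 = 230400/121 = 1904.13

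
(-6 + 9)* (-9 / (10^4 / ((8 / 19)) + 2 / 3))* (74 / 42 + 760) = -431919 / 498764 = -0.87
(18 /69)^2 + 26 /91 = 1310 /3703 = 0.35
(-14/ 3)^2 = 196/ 9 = 21.78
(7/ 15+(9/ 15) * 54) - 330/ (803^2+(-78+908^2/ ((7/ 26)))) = 4264303861/ 129745905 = 32.87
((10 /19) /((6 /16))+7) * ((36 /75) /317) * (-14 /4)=-6706 /150575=-0.04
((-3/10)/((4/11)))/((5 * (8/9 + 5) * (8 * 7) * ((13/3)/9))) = -8019/7716800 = -0.00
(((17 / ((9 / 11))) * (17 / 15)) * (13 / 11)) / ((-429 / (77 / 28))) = -289 / 1620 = -0.18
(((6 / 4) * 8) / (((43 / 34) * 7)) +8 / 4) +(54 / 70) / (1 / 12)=12.61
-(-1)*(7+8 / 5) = 8.60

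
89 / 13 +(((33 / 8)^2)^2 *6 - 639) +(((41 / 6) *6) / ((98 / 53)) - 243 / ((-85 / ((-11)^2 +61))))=182691166211 / 110888960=1647.51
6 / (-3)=-2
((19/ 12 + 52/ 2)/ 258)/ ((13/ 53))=17543/ 40248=0.44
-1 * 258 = -258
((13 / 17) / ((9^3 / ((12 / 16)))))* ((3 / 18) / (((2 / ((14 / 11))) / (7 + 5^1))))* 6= 91 / 15147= 0.01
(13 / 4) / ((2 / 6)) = 39 / 4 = 9.75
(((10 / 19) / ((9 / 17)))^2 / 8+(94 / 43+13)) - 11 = 10837435 / 2514726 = 4.31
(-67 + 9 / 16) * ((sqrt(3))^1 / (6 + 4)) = -1063 * sqrt(3) / 160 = -11.51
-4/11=-0.36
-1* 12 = -12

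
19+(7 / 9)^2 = 1588 / 81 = 19.60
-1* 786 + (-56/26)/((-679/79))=-990830/1261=-785.75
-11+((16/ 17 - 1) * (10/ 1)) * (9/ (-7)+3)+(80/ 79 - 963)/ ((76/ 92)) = -210148718/ 178619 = -1176.52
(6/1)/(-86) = -3/43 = -0.07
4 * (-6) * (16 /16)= -24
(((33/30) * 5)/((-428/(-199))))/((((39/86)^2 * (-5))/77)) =-311654497/1627470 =-191.50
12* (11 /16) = 33 /4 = 8.25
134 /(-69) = -134 /69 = -1.94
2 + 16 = 18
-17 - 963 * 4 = -3869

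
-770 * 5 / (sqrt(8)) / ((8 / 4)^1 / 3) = -5775 * sqrt(2) / 4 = -2041.77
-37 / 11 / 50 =-37 / 550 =-0.07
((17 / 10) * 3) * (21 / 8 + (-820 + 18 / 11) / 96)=-10591 / 352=-30.09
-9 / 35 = -0.26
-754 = -754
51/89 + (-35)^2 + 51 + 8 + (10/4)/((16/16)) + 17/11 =1288.62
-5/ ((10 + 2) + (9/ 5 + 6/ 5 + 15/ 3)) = -1/ 4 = -0.25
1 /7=0.14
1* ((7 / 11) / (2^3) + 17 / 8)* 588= 14259 / 11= 1296.27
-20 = -20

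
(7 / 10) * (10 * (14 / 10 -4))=-91 / 5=-18.20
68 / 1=68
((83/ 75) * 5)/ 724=83/ 10860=0.01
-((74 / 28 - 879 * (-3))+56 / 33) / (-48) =1220299 / 22176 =55.03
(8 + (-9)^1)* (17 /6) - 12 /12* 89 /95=-2149 /570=-3.77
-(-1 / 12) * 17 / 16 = 17 / 192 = 0.09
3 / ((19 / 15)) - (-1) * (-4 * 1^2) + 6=83 / 19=4.37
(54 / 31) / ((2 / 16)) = 432 / 31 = 13.94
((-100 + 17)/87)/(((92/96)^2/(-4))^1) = 63744/15341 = 4.16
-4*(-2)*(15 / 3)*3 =120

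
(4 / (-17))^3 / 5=-64 / 24565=-0.00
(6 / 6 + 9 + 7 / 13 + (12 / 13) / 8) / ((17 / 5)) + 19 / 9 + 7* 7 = 54.24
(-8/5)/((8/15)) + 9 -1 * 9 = -3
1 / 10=0.10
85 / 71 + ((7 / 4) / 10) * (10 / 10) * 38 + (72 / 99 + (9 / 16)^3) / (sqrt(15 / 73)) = 40787 * sqrt(1095) / 675840 + 11143 / 1420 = 9.84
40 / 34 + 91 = 1567 / 17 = 92.18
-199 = -199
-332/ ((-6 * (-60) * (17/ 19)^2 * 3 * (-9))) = 29963/ 702270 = 0.04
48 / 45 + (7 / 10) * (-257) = -1073 / 6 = -178.83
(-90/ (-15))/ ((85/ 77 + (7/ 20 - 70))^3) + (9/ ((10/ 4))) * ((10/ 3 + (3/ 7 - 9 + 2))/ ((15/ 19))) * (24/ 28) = -6079020828711349808/ 480314083708338075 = -12.66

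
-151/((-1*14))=151/14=10.79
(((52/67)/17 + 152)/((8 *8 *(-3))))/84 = -6185/656064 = -0.01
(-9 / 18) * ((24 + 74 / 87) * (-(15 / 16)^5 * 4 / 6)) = 91209375 / 15204352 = 6.00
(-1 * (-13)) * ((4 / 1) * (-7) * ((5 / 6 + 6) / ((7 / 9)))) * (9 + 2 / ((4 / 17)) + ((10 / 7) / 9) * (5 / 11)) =-12981215 / 231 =-56195.74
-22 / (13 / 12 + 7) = -264 / 97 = -2.72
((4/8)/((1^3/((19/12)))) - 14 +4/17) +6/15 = -25649/2040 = -12.57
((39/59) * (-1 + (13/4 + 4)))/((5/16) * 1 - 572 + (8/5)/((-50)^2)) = -12187500/1686476237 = -0.01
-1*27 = -27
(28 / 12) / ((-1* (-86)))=7 / 258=0.03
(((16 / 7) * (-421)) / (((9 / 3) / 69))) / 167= -132.53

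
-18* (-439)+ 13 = 7915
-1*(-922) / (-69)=-922 / 69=-13.36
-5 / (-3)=5 / 3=1.67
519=519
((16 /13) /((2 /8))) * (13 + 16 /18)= 8000 /117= 68.38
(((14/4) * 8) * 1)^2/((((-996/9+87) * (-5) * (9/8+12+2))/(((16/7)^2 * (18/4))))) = 10.30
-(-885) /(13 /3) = 2655 /13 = 204.23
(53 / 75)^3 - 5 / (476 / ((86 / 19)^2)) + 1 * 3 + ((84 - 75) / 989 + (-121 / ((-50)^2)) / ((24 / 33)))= 3.08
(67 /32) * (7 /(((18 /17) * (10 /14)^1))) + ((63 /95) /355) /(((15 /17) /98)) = 1902377911 /97128000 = 19.59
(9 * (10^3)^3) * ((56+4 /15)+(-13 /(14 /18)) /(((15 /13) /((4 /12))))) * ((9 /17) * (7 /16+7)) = 1822837500000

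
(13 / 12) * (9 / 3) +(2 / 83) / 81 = 3.25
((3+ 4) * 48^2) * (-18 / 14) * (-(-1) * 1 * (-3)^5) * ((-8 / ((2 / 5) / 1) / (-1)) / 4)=25194240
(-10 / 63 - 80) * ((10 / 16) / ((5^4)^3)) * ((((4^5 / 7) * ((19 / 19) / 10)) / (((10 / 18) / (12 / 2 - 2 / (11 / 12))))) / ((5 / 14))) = -155136 / 2685546875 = -0.00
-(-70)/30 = 7/3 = 2.33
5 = 5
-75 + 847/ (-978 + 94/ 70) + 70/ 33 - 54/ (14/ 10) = -886889330/ 7896273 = -112.32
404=404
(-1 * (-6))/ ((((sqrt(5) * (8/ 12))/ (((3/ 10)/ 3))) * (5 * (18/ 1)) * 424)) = sqrt(5)/ 212000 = 0.00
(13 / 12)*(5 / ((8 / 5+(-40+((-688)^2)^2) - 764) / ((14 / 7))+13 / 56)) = 4550 / 94102907444307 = 0.00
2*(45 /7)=90 /7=12.86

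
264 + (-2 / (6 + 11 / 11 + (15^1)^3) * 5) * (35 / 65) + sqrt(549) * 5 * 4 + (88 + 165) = 60 * sqrt(61) + 11365176 / 21983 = 985.61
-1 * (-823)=823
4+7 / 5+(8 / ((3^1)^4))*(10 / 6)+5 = 12836 / 1215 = 10.56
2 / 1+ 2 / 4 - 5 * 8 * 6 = -475 / 2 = -237.50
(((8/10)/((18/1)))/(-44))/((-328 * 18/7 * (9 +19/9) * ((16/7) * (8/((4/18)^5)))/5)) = 49/3067902604800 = 0.00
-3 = -3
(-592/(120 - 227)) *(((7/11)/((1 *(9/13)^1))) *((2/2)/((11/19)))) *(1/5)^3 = 1023568/14565375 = 0.07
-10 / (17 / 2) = -20 / 17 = -1.18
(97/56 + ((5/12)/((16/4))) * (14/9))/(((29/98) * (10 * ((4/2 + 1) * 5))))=2506/58725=0.04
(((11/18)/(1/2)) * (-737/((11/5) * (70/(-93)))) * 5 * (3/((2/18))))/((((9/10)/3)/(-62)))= -106238550/7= -15176935.71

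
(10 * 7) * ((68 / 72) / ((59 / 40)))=23800 / 531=44.82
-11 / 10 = -1.10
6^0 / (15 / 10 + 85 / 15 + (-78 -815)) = -6 / 5315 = -0.00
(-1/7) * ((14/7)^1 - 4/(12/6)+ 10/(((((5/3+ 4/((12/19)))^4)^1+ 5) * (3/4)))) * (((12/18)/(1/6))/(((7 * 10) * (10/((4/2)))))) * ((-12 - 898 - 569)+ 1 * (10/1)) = 23504/3014235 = 0.01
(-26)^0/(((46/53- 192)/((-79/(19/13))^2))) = -55900637/3656930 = -15.29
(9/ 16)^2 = 81/ 256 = 0.32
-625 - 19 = -644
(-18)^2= 324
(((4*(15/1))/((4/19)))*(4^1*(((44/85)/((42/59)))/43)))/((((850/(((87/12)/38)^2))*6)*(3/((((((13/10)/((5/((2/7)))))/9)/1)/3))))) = 7095517/56227949820000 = 0.00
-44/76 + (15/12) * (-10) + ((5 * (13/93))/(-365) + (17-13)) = -2342699/257982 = -9.08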